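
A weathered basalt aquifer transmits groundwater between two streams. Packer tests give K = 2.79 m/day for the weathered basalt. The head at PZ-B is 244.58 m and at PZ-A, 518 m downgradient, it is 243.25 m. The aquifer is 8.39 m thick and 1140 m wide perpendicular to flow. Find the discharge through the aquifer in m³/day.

Cross-sectional area A = 1140 × 8.39 = 9565 m².
Hydraulic gradient i = (244.58 − 243.25) / 518 = 1.33 / 518 = 0.002568.
Darcy's law: Q = K · A · i = 2.790 × 9565 × 0.002568 = 68.52 m³/day.

68.5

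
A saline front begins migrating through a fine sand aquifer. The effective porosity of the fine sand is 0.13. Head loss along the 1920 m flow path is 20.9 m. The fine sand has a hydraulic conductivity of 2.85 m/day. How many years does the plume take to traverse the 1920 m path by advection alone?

Hydraulic gradient i = Δh / L = 20.9 / 1920 = 0.01089.
Darcy flux q = K · i = 2.850 × 0.01089 = 0.03102 m/day.
Seepage velocity v = q / n_e = 0.03102 / 0.13 = 0.2386 m/day.
Travel time t = L / v = 1920 / 0.2386 = 8046 days = 22.03 years.

22.0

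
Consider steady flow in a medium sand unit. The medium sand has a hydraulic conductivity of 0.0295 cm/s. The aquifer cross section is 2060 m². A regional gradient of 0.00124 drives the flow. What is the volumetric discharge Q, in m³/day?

Convert K: 0.0295 cm/s × 864 = 25.49 m/day.
Hydraulic gradient i = 0.00124.
Darcy's law: Q = K · A · i = 25.49 × 2060 × 0.001240 = 65.11 m³/day.

65.1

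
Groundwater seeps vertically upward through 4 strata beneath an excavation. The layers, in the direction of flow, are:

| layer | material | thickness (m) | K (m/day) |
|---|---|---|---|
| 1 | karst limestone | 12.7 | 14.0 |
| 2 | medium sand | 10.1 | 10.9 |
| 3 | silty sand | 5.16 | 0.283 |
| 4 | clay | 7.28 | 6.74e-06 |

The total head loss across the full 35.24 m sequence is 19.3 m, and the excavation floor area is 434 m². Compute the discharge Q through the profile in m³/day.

Flow is perpendicular to layering, so the layers act in series and the equivalent K is the thickness-weighted harmonic mean.
Total thickness L = 12.7 + 10.1 + 5.16 + 7.28 = 35.24 m.
Σ(b_i/K_i) = 12.7/14.0 + 10.1/10.9 + 5.16/0.283 + 7.28/6.74e-06 = 1.080e+06 d.
K_eq = L / Σ(b_i/K_i) = 35.24 / 1.080e+06 = 3.263e-05 m/day.
Q = K_eq · A · (Δh/L) = 3.263e-05 × 434 × (19.3/35.24) = 0.007755 m³/day.

0.00775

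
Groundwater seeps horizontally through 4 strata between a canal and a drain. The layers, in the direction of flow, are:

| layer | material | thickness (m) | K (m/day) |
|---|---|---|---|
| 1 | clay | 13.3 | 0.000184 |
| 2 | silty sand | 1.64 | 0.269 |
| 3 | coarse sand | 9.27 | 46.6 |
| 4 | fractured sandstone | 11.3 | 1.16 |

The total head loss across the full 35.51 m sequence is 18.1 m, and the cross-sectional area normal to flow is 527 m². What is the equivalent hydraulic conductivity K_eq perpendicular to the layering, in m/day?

Flow is perpendicular to layering, so the layers act in series and the equivalent K is the thickness-weighted harmonic mean.
Total thickness L = 13.3 + 1.64 + 9.27 + 11.3 = 35.51 m.
Σ(b_i/K_i) = 13.3/0.000184 + 1.64/0.269 + 9.27/46.6 + 11.3/1.16 = 72299 d.
K_eq = L / Σ(b_i/K_i) = 35.51 / 72299 = 0.0004912 m/day.

0.000491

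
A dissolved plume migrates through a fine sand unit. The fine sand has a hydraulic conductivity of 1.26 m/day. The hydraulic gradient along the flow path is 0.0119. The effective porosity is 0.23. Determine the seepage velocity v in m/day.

0.0652

Hydraulic gradient i = 0.0119.
Darcy flux q = K · i = 1.260 × 0.01190 = 0.01499 m/day.
Seepage velocity v = q / n_e = 0.01499 / 0.23 = 0.06519 m/day.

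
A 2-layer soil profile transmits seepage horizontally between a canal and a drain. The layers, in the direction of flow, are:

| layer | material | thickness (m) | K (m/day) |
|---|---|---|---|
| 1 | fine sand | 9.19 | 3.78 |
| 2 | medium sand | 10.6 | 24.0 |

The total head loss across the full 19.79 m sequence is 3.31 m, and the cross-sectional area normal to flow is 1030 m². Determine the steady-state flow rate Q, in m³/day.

1190

Flow is perpendicular to layering, so the layers act in series and the equivalent K is the thickness-weighted harmonic mean.
Total thickness L = 9.19 + 10.6 = 19.79 m.
Σ(b_i/K_i) = 9.19/3.78 + 10.6/24.0 = 2.873 d.
K_eq = L / Σ(b_i/K_i) = 19.79 / 2.873 = 6.889 m/day.
Q = K_eq · A · (Δh/L) = 6.889 × 1030 × (3.31/19.79) = 1187 m³/day.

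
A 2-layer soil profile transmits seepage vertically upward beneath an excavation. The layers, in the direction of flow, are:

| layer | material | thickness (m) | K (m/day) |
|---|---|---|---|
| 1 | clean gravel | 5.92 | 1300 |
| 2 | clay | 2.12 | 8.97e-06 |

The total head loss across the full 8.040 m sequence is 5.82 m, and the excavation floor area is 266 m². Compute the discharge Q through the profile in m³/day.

Flow is perpendicular to layering, so the layers act in series and the equivalent K is the thickness-weighted harmonic mean.
Total thickness L = 5.92 + 2.12 = 8.040 m.
Σ(b_i/K_i) = 5.92/1300 + 2.12/8.97e-06 = 2.363e+05 d.
K_eq = L / Σ(b_i/K_i) = 8.040 / 2.363e+05 = 3.402e-05 m/day.
Q = K_eq · A · (Δh/L) = 3.402e-05 × 266 × (5.82/8.040) = 0.006550 m³/day.

0.00655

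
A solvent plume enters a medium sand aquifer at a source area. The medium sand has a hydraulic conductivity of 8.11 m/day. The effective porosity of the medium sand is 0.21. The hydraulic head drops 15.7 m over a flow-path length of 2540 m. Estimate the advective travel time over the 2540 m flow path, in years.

29.1

Hydraulic gradient i = Δh / L = 15.7 / 2540 = 0.006181.
Darcy flux q = K · i = 8.110 × 0.006181 = 0.05013 m/day.
Seepage velocity v = q / n_e = 0.05013 / 0.21 = 0.2387 m/day.
Travel time t = L / v = 2540 / 0.2387 = 10641 days = 29.13 years.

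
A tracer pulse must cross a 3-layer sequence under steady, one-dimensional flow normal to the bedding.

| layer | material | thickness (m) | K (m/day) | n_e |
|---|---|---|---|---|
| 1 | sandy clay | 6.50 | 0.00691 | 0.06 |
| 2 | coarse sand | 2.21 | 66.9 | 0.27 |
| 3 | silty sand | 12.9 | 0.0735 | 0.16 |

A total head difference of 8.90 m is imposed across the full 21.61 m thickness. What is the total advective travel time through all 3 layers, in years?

1.05

With flow normal to the layers, continuity requires the same specific discharge q through every layer.
Σ(b_i/K_i) = 6.50/0.00691 + 2.21/66.9 + 12.9/0.0735 = 1116 d.
q = Δh / Σ(b_i/K_i) = 8.90 / 1116 = 0.007973 m/day.
In each layer the seepage velocity is v_i = q/n_i, so the layer transit time is t_i = b_i·n_i / q:
  layer 1 (sandy clay): t_1 = 6.50 × 0.06 / 0.007973 = 48.91 d
  layer 2 (coarse sand): t_2 = 2.21 × 0.27 / 0.007973 = 74.84 d
  layer 3 (silty sand): t_3 = 12.9 × 0.16 / 0.007973 = 258.9 d
Total t = Σ t_i = 382.6 days = 1.048 years.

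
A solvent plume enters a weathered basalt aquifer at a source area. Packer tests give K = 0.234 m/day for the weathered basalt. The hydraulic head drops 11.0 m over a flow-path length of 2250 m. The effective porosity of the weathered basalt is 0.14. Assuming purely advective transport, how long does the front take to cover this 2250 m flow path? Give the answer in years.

754

Hydraulic gradient i = Δh / L = 11.0 / 2250 = 0.004889.
Darcy flux q = K · i = 0.2340 × 0.004889 = 0.001144 m/day.
Seepage velocity v = q / n_e = 0.001144 / 0.14 = 0.008171 m/day.
Travel time t = L / v = 2250 / 0.008171 = 2.753e+05 days = 753.9 years.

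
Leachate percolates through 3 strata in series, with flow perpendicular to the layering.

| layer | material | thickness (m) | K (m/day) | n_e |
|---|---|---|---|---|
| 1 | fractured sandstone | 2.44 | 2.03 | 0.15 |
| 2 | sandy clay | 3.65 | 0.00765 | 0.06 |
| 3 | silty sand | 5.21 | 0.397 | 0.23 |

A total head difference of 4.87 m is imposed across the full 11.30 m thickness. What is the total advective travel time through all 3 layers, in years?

With flow normal to the layers, continuity requires the same specific discharge q through every layer.
Σ(b_i/K_i) = 2.44/2.03 + 3.65/0.00765 + 5.21/0.397 = 491.4 d.
q = Δh / Σ(b_i/K_i) = 4.87 / 491.4 = 0.009909 m/day.
In each layer the seepage velocity is v_i = q/n_i, so the layer transit time is t_i = b_i·n_i / q:
  layer 1 (fractured sandstone): t_1 = 2.44 × 0.15 / 0.009909 = 36.93 d
  layer 2 (sandy clay): t_2 = 3.65 × 0.06 / 0.009909 = 22.10 d
  layer 3 (silty sand): t_3 = 5.21 × 0.23 / 0.009909 = 120.9 d
Total t = Σ t_i = 180.0 days = 0.4927 years.

0.493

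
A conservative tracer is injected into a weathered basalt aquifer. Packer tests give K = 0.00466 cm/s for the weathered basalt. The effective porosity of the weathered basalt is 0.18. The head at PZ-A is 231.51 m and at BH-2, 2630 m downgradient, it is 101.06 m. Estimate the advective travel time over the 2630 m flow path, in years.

6.49

Convert K: 0.00466 cm/s × 864 = 4.026 m/day.
Hydraulic gradient i = (231.51 − 101.06) / 2630 = 130.45 / 2630 = 0.04960.
Darcy flux q = K · i = 4.026 × 0.04960 = 0.1997 m/day.
Seepage velocity v = q / n_e = 0.1997 / 0.18 = 1.109 m/day.
Travel time t = L / v = 2630 / 1.109 = 2371 days = 6.490 years.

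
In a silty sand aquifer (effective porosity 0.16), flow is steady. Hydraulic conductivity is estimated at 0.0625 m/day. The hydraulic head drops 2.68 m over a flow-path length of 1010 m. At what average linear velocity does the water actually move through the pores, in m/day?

0.00104

Hydraulic gradient i = Δh / L = 2.68 / 1010 = 0.002653.
Darcy flux q = K · i = 0.06250 × 0.002653 = 0.0001658 m/day.
Seepage velocity v = q / n_e = 0.0001658 / 0.16 = 0.001037 m/day.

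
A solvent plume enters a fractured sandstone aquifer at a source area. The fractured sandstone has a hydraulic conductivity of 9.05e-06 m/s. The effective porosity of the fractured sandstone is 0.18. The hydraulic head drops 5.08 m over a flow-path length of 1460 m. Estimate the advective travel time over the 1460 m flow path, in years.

Convert K: 9.05e-06 m/s × 86400 = 0.7819 m/day.
Hydraulic gradient i = Δh / L = 5.08 / 1460 = 0.003479.
Darcy flux q = K · i = 0.7819 × 0.003479 = 0.002721 m/day.
Seepage velocity v = q / n_e = 0.002721 / 0.18 = 0.01511 m/day.
Travel time t = L / v = 1460 / 0.01511 = 96594 days = 264.5 years.

264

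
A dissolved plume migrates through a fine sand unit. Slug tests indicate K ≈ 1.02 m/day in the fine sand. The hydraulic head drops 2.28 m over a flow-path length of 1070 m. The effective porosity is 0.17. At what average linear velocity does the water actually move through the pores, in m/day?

0.0128

Hydraulic gradient i = Δh / L = 2.28 / 1070 = 0.002131.
Darcy flux q = K · i = 1.020 × 0.002131 = 0.002173 m/day.
Seepage velocity v = q / n_e = 0.002173 / 0.17 = 0.01279 m/day.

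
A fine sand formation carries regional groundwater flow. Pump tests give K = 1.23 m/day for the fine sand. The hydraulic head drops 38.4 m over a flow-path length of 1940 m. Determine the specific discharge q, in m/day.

0.0243

Hydraulic gradient i = Δh / L = 38.4 / 1940 = 0.01979.
Specific discharge q = K · i = 1.230 × 0.01979 = 0.02435 m/day.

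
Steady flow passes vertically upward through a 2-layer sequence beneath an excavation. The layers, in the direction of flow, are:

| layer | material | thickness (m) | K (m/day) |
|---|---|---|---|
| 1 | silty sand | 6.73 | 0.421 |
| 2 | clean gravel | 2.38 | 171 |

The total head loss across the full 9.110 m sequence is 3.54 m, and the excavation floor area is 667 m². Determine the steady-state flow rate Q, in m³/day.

148

Flow is perpendicular to layering, so the layers act in series and the equivalent K is the thickness-weighted harmonic mean.
Total thickness L = 6.73 + 2.38 = 9.110 m.
Σ(b_i/K_i) = 6.73/0.421 + 2.38/171 = 16.00 d.
K_eq = L / Σ(b_i/K_i) = 9.110 / 16.00 = 0.5694 m/day.
Q = K_eq · A · (Δh/L) = 0.5694 × 667 × (3.54/9.110) = 147.6 m³/day.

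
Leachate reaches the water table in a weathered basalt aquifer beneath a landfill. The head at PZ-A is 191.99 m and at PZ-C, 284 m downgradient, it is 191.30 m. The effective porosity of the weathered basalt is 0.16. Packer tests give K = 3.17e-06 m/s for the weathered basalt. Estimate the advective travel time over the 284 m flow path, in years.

187

Convert K: 3.17e-06 m/s × 86400 = 0.2739 m/day.
Hydraulic gradient i = (191.99 − 191.30) / 284 = 0.69 / 284 = 0.002430.
Darcy flux q = K · i = 0.2739 × 0.002430 = 0.0006654 m/day.
Seepage velocity v = q / n_e = 0.0006654 / 0.16 = 0.004159 m/day.
Travel time t = L / v = 284 / 0.004159 = 68286 days = 187.0 years.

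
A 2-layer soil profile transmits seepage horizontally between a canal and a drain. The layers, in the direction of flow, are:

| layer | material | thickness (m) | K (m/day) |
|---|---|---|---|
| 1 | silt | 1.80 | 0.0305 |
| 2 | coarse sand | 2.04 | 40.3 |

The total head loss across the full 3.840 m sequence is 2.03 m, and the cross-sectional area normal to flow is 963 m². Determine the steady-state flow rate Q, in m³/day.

33.1

Flow is perpendicular to layering, so the layers act in series and the equivalent K is the thickness-weighted harmonic mean.
Total thickness L = 1.80 + 2.04 = 3.840 m.
Σ(b_i/K_i) = 1.80/0.0305 + 2.04/40.3 = 59.07 d.
K_eq = L / Σ(b_i/K_i) = 3.840 / 59.07 = 0.06501 m/day.
Q = K_eq · A · (Δh/L) = 0.06501 × 963 × (2.03/3.840) = 33.10 m³/day.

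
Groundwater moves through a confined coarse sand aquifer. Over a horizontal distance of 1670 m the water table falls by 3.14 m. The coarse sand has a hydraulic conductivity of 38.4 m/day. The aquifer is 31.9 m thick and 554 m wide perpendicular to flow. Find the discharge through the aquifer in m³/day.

1280

Cross-sectional area A = 554 × 31.9 = 17673 m².
Hydraulic gradient i = Δh / L = 3.14 / 1670 = 0.001880.
Darcy's law: Q = K · A · i = 38.40 × 17673 × 0.001880 = 1276 m³/day.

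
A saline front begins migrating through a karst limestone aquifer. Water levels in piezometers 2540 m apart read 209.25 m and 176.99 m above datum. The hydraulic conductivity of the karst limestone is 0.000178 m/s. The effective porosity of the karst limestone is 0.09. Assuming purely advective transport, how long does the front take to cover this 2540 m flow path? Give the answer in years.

Convert K: 0.000178 m/s × 86400 = 15.38 m/day.
Hydraulic gradient i = (209.25 − 176.99) / 2540 = 32.26 / 2540 = 0.01270.
Darcy flux q = K · i = 15.38 × 0.01270 = 0.1953 m/day.
Seepage velocity v = q / n_e = 0.1953 / 0.09 = 2.170 m/day.
Travel time t = L / v = 2540 / 2.170 = 1170 days = 3.204 years.

3.20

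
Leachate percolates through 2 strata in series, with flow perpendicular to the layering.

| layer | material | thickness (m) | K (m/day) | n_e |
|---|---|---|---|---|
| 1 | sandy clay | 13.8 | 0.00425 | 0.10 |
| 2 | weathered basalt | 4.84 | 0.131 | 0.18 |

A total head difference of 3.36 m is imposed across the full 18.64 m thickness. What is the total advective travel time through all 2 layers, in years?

With flow normal to the layers, continuity requires the same specific discharge q through every layer.
Σ(b_i/K_i) = 13.8/0.00425 + 4.84/0.131 = 3284 d.
q = Δh / Σ(b_i/K_i) = 3.36 / 3284 = 0.001023 m/day.
In each layer the seepage velocity is v_i = q/n_i, so the layer transit time is t_i = b_i·n_i / q:
  layer 1 (sandy clay): t_1 = 13.8 × 0.10 / 0.001023 = 1349 d
  layer 2 (weathered basalt): t_2 = 4.84 × 0.18 / 0.001023 = 851.5 d
Total t = Σ t_i = 2200 days = 6.024 years.

6.02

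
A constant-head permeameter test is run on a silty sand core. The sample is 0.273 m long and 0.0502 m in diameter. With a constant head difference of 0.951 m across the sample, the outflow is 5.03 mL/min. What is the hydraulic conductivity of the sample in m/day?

Cross-sectional area A = π·(d/2)² = π × (0.0502/2)² = 0.001979 m².
Convert discharge: 5.03 mL/min = 8.383e-08 m³/s.
Darcy's law rearranged: K = Q·L / (A·Δh) = 8.383e-08 × 0.273 / (0.001979 × 0.951) = 1.216e-05 m/s = 1.051 m/day.

1.05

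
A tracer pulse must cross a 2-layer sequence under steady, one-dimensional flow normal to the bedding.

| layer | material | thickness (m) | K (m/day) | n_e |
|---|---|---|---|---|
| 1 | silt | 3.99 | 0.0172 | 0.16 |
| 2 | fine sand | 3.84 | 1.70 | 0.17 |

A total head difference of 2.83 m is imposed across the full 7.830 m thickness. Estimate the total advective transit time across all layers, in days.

107

With flow normal to the layers, continuity requires the same specific discharge q through every layer.
Σ(b_i/K_i) = 3.99/0.0172 + 3.84/1.70 = 234.2 d.
q = Δh / Σ(b_i/K_i) = 2.83 / 234.2 = 0.01208 m/day.
In each layer the seepage velocity is v_i = q/n_i, so the layer transit time is t_i = b_i·n_i / q:
  layer 1 (silt): t_1 = 3.99 × 0.16 / 0.01208 = 52.84 d
  layer 2 (fine sand): t_2 = 3.84 × 0.17 / 0.01208 = 54.03 d
Total t = Σ t_i = 106.9 days.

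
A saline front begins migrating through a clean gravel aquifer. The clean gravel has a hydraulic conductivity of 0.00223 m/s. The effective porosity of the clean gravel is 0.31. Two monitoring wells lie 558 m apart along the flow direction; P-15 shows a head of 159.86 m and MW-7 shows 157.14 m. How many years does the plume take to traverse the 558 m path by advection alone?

0.504

Convert K: 0.00223 m/s × 86400 = 192.7 m/day.
Hydraulic gradient i = (159.86 − 157.14) / 558 = 2.72 / 558 = 0.004875.
Darcy flux q = K · i = 192.7 × 0.004875 = 0.9392 m/day.
Seepage velocity v = q / n_e = 0.9392 / 0.31 = 3.030 m/day.
Travel time t = L / v = 558 / 3.030 = 184.2 days = 0.5043 years.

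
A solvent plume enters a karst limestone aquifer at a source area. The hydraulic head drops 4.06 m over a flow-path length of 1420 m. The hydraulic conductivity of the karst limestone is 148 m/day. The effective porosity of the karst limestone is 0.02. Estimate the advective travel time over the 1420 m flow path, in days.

67.1

Hydraulic gradient i = Δh / L = 4.06 / 1420 = 0.002859.
Darcy flux q = K · i = 148.0 × 0.002859 = 0.4232 m/day.
Seepage velocity v = q / n_e = 0.4232 / 0.02 = 21.16 m/day.
Travel time t = L / v = 1420 / 21.16 = 67.11 days.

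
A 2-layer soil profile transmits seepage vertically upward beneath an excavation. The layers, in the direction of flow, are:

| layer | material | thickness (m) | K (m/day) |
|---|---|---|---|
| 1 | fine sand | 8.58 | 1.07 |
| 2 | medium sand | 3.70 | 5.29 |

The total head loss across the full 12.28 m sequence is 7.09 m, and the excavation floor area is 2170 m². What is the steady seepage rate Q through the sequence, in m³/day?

Flow is perpendicular to layering, so the layers act in series and the equivalent K is the thickness-weighted harmonic mean.
Total thickness L = 8.58 + 3.70 = 12.28 m.
Σ(b_i/K_i) = 8.58/1.07 + 3.70/5.29 = 8.718 d.
K_eq = L / Σ(b_i/K_i) = 12.28 / 8.718 = 1.409 m/day.
Q = K_eq · A · (Δh/L) = 1.409 × 2170 × (7.09/12.28) = 1765 m³/day.

1760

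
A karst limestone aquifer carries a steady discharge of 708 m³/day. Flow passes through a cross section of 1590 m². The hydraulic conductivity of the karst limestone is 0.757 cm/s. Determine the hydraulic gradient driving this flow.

0.000681

Convert K: 0.757 cm/s × 864 = 654.0 m/day.
From Q = K·A·i, i = Q / (K·A) = 708 / (654.0 × 1590) = 0.0006808.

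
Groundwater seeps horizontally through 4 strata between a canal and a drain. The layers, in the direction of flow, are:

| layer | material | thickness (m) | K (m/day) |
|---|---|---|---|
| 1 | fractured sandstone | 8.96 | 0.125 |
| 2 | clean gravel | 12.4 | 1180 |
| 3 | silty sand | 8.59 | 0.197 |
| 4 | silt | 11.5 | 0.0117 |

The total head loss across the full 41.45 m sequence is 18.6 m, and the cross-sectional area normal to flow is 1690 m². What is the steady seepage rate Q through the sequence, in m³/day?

Flow is perpendicular to layering, so the layers act in series and the equivalent K is the thickness-weighted harmonic mean.
Total thickness L = 8.96 + 12.4 + 8.59 + 11.5 = 41.45 m.
Σ(b_i/K_i) = 8.96/0.125 + 12.4/1180 + 8.59/0.197 + 11.5/0.0117 = 1098 d.
K_eq = L / Σ(b_i/K_i) = 41.45 / 1098 = 0.03774 m/day.
Q = K_eq · A · (Δh/L) = 0.03774 × 1690 × (18.6/41.45) = 28.62 m³/day.

28.6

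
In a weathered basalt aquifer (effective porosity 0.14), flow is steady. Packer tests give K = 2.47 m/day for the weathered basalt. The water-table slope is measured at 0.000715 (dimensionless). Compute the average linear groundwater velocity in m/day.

Hydraulic gradient i = 0.000715.
Darcy flux q = K · i = 2.470 × 0.0007150 = 0.001766 m/day.
Seepage velocity v = q / n_e = 0.001766 / 0.14 = 0.01261 m/day.

0.0126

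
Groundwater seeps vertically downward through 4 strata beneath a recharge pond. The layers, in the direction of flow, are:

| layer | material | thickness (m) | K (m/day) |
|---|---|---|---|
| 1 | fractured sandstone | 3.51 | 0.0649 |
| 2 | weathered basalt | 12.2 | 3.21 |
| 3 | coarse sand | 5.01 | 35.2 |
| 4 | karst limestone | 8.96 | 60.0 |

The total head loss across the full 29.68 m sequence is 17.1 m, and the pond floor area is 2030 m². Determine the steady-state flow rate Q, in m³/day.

Flow is perpendicular to layering, so the layers act in series and the equivalent K is the thickness-weighted harmonic mean.
Total thickness L = 3.51 + 12.2 + 5.01 + 8.96 = 29.68 m.
Σ(b_i/K_i) = 3.51/0.0649 + 12.2/3.21 + 5.01/35.2 + 8.96/60.0 = 58.18 d.
K_eq = L / Σ(b_i/K_i) = 29.68 / 58.18 = 0.5102 m/day.
Q = K_eq · A · (Δh/L) = 0.5102 × 2030 × (17.1/29.68) = 596.7 m³/day.

597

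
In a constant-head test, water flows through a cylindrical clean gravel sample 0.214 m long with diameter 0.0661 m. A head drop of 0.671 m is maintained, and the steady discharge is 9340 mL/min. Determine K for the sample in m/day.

1250

Cross-sectional area A = π·(d/2)² = π × (0.0661/2)² = 0.003432 m².
Convert discharge: 9340 mL/min = 0.0001557 m³/s.
Darcy's law rearranged: K = Q·L / (A·Δh) = 0.0001557 × 0.214 / (0.003432 × 0.671) = 0.01447 m/s = 1250 m/day.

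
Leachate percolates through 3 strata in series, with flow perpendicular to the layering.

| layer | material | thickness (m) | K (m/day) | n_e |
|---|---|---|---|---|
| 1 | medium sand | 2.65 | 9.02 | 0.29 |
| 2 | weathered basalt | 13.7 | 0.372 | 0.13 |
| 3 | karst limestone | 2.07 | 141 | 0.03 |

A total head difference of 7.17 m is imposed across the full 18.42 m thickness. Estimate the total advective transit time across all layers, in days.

With flow normal to the layers, continuity requires the same specific discharge q through every layer.
Σ(b_i/K_i) = 2.65/9.02 + 13.7/0.372 + 2.07/141 = 37.14 d.
q = Δh / Σ(b_i/K_i) = 7.17 / 37.14 = 0.1931 m/day.
In each layer the seepage velocity is v_i = q/n_i, so the layer transit time is t_i = b_i·n_i / q:
  layer 1 (medium sand): t_1 = 2.65 × 0.29 / 0.1931 = 3.980 d
  layer 2 (weathered basalt): t_2 = 13.7 × 0.13 / 0.1931 = 9.225 d
  layer 3 (karst limestone): t_3 = 2.07 × 0.03 / 0.1931 = 0.3216 d
Total t = Σ t_i = 13.53 days.

13.5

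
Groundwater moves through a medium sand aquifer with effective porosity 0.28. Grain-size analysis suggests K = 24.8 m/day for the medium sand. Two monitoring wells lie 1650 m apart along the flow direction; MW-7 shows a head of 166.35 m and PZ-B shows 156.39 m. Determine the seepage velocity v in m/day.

Hydraulic gradient i = (166.35 − 156.39) / 1650 = 9.96 / 1650 = 0.006036.
Darcy flux q = K · i = 24.80 × 0.006036 = 0.1497 m/day.
Seepage velocity v = q / n_e = 0.1497 / 0.28 = 0.5346 m/day.

0.535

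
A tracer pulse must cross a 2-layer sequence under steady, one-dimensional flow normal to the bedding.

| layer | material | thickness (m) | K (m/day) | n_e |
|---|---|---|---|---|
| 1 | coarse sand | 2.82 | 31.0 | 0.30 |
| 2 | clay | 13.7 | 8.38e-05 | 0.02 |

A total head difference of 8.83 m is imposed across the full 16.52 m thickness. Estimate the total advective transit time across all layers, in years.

With flow normal to the layers, continuity requires the same specific discharge q through every layer.
Σ(b_i/K_i) = 2.82/31.0 + 13.7/8.38e-05 = 1.635e+05 d.
q = Δh / Σ(b_i/K_i) = 8.83 / 1.635e+05 = 5.401e-05 m/day.
In each layer the seepage velocity is v_i = q/n_i, so the layer transit time is t_i = b_i·n_i / q:
  layer 1 (coarse sand): t_1 = 2.82 × 0.30 / 5.401e-05 = 15663 d
  layer 2 (clay): t_2 = 13.7 × 0.02 / 5.401e-05 = 5073 d
Total t = Σ t_i = 20736 days = 56.77 years.

56.8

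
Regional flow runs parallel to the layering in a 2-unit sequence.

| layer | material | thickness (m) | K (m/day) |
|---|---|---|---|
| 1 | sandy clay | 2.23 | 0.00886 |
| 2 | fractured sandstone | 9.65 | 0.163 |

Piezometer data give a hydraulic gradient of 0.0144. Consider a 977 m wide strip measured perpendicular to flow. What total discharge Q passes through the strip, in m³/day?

22.4

Flow is parallel to layering, so each bed carries its own Darcy discharge and the transmissivities add.
Σ(K_i·b_i) = 0.00886×2.23 + 0.163×9.65 = 1.593 m²/day.
Hydraulic gradient i = 0.0144.
Q = Σ(K_i·b_i) · W · i = 1.593 × 977 × 0.01440 = 22.41 m³/day.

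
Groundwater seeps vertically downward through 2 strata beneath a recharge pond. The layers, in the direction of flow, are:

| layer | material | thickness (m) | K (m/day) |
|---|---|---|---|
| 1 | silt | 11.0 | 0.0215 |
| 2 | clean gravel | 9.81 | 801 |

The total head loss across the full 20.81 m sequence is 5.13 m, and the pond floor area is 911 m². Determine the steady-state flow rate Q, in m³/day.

Flow is perpendicular to layering, so the layers act in series and the equivalent K is the thickness-weighted harmonic mean.
Total thickness L = 11.0 + 9.81 = 20.81 m.
Σ(b_i/K_i) = 11.0/0.0215 + 9.81/801 = 511.6 d.
K_eq = L / Σ(b_i/K_i) = 20.81 / 511.6 = 0.04067 m/day.
Q = K_eq · A · (Δh/L) = 0.04067 × 911 × (5.13/20.81) = 9.134 m³/day.

9.13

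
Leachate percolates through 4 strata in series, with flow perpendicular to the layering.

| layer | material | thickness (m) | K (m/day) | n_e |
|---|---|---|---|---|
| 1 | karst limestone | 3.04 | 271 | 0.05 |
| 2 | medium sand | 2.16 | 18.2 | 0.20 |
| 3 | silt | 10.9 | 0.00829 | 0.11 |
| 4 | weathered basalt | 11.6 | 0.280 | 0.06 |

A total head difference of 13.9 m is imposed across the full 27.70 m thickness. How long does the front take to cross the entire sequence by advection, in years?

0.662

With flow normal to the layers, continuity requires the same specific discharge q through every layer.
Σ(b_i/K_i) = 3.04/271 + 2.16/18.2 + 10.9/0.00829 + 11.6/0.280 = 1356 d.
q = Δh / Σ(b_i/K_i) = 13.9 / 1356 = 0.01025 m/day.
In each layer the seepage velocity is v_i = q/n_i, so the layer transit time is t_i = b_i·n_i / q:
  layer 1 (karst limestone): t_1 = 3.04 × 0.05 / 0.01025 = 14.83 d
  layer 2 (medium sand): t_2 = 2.16 × 0.20 / 0.01025 = 42.16 d
  layer 3 (silt): t_3 = 10.9 × 0.11 / 0.01025 = 117.0 d
  layer 4 (weathered basalt): t_4 = 11.6 × 0.06 / 0.01025 = 67.92 d
Total t = Σ t_i = 241.9 days = 0.6623 years.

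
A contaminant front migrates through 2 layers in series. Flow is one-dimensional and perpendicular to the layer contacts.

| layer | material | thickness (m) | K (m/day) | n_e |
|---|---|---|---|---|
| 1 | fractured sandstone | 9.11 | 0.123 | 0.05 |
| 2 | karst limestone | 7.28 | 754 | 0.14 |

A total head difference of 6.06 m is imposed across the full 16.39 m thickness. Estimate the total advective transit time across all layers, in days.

With flow normal to the layers, continuity requires the same specific discharge q through every layer.
Σ(b_i/K_i) = 9.11/0.123 + 7.28/754 = 74.07 d.
q = Δh / Σ(b_i/K_i) = 6.06 / 74.07 = 0.08181 m/day.
In each layer the seepage velocity is v_i = q/n_i, so the layer transit time is t_i = b_i·n_i / q:
  layer 1 (fractured sandstone): t_1 = 9.11 × 0.05 / 0.08181 = 5.568 d
  layer 2 (karst limestone): t_2 = 7.28 × 0.14 / 0.08181 = 12.46 d
Total t = Σ t_i = 18.03 days.

18.0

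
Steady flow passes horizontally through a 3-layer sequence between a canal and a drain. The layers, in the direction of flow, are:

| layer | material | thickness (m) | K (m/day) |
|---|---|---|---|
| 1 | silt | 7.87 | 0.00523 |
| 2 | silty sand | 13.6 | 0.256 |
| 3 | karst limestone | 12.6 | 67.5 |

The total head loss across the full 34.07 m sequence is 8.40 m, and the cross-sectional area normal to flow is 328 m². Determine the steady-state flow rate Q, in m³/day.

Flow is perpendicular to layering, so the layers act in series and the equivalent K is the thickness-weighted harmonic mean.
Total thickness L = 7.87 + 13.6 + 12.6 = 34.07 m.
Σ(b_i/K_i) = 7.87/0.00523 + 13.6/0.256 + 12.6/67.5 = 1558 d.
K_eq = L / Σ(b_i/K_i) = 34.07 / 1558 = 0.02187 m/day.
Q = K_eq · A · (Δh/L) = 0.02187 × 328 × (8.40/34.07) = 1.768 m³/day.

1.77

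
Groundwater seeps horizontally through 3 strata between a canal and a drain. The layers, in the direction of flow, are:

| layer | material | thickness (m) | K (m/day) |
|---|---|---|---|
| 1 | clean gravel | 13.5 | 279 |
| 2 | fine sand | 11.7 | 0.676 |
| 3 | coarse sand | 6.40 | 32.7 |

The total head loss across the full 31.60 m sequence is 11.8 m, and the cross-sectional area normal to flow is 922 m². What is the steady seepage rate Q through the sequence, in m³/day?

620

Flow is perpendicular to layering, so the layers act in series and the equivalent K is the thickness-weighted harmonic mean.
Total thickness L = 13.5 + 11.7 + 6.40 = 31.60 m.
Σ(b_i/K_i) = 13.5/279 + 11.7/0.676 + 6.40/32.7 = 17.55 d.
K_eq = L / Σ(b_i/K_i) = 31.60 / 17.55 = 1.800 m/day.
Q = K_eq · A · (Δh/L) = 1.800 × 922 × (11.8/31.60) = 619.9 m³/day.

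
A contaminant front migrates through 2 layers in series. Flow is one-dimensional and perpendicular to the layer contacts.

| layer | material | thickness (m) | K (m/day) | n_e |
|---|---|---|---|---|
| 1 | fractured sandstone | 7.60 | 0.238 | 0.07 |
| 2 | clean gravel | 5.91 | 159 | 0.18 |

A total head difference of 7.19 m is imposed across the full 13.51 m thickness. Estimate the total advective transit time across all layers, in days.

With flow normal to the layers, continuity requires the same specific discharge q through every layer.
Σ(b_i/K_i) = 7.60/0.238 + 5.91/159 = 31.97 d.
q = Δh / Σ(b_i/K_i) = 7.19 / 31.97 = 0.2249 m/day.
In each layer the seepage velocity is v_i = q/n_i, so the layer transit time is t_i = b_i·n_i / q:
  layer 1 (fractured sandstone): t_1 = 7.60 × 0.07 / 0.2249 = 2.366 d
  layer 2 (clean gravel): t_2 = 5.91 × 0.18 / 0.2249 = 4.730 d
Total t = Σ t_i = 7.096 days.

7.10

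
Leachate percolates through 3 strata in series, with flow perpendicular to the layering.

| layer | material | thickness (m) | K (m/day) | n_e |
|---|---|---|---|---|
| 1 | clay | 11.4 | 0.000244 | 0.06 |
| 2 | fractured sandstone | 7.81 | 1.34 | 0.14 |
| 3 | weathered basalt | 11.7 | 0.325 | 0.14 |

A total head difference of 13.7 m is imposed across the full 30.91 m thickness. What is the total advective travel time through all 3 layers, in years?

With flow normal to the layers, continuity requires the same specific discharge q through every layer.
Σ(b_i/K_i) = 11.4/0.000244 + 7.81/1.34 + 11.7/0.325 = 46763 d.
q = Δh / Σ(b_i/K_i) = 13.7 / 46763 = 0.0002930 m/day.
In each layer the seepage velocity is v_i = q/n_i, so the layer transit time is t_i = b_i·n_i / q:
  layer 1 (clay): t_1 = 11.4 × 0.06 / 0.0002930 = 2335 d
  layer 2 (fractured sandstone): t_2 = 7.81 × 0.14 / 0.0002930 = 3732 d
  layer 3 (weathered basalt): t_3 = 11.7 × 0.14 / 0.0002930 = 5591 d
Total t = Σ t_i = 11658 days = 31.92 years.

31.9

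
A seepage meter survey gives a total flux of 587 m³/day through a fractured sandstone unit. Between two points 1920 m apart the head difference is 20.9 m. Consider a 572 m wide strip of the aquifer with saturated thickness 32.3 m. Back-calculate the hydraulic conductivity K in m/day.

2.92

Cross-sectional area A = 572 × 32.3 = 18476 m².
Hydraulic gradient i = Δh / L = 20.9 / 1920 = 0.01089.
From Q = K·A·i, K = Q / (A·i) = 587 / (18476 × 0.01089) = 2.919 m/day.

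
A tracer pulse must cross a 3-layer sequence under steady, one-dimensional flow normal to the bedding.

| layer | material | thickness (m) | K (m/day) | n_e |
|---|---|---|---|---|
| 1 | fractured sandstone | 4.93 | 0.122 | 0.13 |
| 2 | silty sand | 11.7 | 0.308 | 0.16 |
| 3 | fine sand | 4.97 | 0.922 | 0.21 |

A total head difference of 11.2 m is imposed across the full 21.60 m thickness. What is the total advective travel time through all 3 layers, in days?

26.6

With flow normal to the layers, continuity requires the same specific discharge q through every layer.
Σ(b_i/K_i) = 4.93/0.122 + 11.7/0.308 + 4.97/0.922 = 83.79 d.
q = Δh / Σ(b_i/K_i) = 11.2 / 83.79 = 0.1337 m/day.
In each layer the seepage velocity is v_i = q/n_i, so the layer transit time is t_i = b_i·n_i / q:
  layer 1 (fractured sandstone): t_1 = 4.93 × 0.13 / 0.1337 = 4.795 d
  layer 2 (silty sand): t_2 = 11.7 × 0.16 / 0.1337 = 14.00 d
  layer 3 (fine sand): t_3 = 4.97 × 0.21 / 0.1337 = 7.808 d
Total t = Σ t_i = 26.61 days.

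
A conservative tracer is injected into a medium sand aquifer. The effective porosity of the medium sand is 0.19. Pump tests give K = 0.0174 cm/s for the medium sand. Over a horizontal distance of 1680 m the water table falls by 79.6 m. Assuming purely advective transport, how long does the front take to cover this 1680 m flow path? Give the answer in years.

Convert K: 0.0174 cm/s × 864 = 15.03 m/day.
Hydraulic gradient i = Δh / L = 79.6 / 1680 = 0.04738.
Darcy flux q = K · i = 15.03 × 0.04738 = 0.7123 m/day.
Seepage velocity v = q / n_e = 0.7123 / 0.19 = 3.749 m/day.
Travel time t = L / v = 1680 / 3.749 = 448.1 days = 1.227 years.

1.23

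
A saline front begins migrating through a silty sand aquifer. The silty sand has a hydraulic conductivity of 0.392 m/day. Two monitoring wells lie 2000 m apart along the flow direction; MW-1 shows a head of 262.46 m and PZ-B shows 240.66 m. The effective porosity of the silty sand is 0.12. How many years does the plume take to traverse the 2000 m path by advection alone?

154

Hydraulic gradient i = (262.46 − 240.66) / 2000 = 21.8 / 2000 = 0.01090.
Darcy flux q = K · i = 0.3920 × 0.01090 = 0.004273 m/day.
Seepage velocity v = q / n_e = 0.004273 / 0.12 = 0.03561 m/day.
Travel time t = L / v = 2000 / 0.03561 = 56169 days = 153.8 years.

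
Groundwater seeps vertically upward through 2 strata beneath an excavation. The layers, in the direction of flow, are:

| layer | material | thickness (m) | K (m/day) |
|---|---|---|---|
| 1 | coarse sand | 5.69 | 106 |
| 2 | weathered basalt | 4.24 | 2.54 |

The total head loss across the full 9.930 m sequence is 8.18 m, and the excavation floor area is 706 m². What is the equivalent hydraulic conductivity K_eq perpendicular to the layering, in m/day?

5.76

Flow is perpendicular to layering, so the layers act in series and the equivalent K is the thickness-weighted harmonic mean.
Total thickness L = 5.69 + 4.24 = 9.930 m.
Σ(b_i/K_i) = 5.69/106 + 4.24/2.54 = 1.723 d.
K_eq = L / Σ(b_i/K_i) = 9.930 / 1.723 = 5.763 m/day.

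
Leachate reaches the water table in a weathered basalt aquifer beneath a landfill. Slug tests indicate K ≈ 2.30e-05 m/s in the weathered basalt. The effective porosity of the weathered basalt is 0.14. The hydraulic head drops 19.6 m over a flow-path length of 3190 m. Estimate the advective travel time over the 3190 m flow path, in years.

100

Convert K: 2.30e-05 m/s × 86400 = 1.987 m/day.
Hydraulic gradient i = Δh / L = 19.6 / 3190 = 0.006144.
Darcy flux q = K · i = 1.987 × 0.006144 = 0.01221 m/day.
Seepage velocity v = q / n_e = 0.01221 / 0.14 = 0.08721 m/day.
Travel time t = L / v = 3190 / 0.08721 = 36577 days = 100.1 years.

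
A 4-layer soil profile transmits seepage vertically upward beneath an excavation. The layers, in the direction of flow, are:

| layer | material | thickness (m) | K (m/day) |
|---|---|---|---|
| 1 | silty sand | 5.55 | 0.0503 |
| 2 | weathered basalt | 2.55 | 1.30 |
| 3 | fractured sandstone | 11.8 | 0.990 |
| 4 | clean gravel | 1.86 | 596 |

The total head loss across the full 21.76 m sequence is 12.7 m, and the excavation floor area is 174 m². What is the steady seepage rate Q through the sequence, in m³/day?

Flow is perpendicular to layering, so the layers act in series and the equivalent K is the thickness-weighted harmonic mean.
Total thickness L = 5.55 + 2.55 + 11.8 + 1.86 = 21.76 m.
Σ(b_i/K_i) = 5.55/0.0503 + 2.55/1.30 + 11.8/0.990 + 1.86/596 = 124.2 d.
K_eq = L / Σ(b_i/K_i) = 21.76 / 124.2 = 0.1752 m/day.
Q = K_eq · A · (Δh/L) = 0.1752 × 174 × (12.7/21.76) = 17.79 m³/day.

17.8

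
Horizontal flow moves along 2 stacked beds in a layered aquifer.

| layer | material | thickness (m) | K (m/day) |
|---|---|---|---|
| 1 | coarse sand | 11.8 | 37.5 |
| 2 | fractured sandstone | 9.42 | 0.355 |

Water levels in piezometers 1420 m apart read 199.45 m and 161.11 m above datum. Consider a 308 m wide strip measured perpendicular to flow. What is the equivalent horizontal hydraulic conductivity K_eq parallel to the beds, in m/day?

Flow is parallel to layering, so each bed carries its own Darcy discharge and the transmissivities add.
Σ(K_i·b_i) = 37.5×11.8 + 0.355×9.42 = 445.8 m²/day.
Total thickness b = 21.22 m, so K_eq = Σ(K_i·b_i)/b = 21.01 m/day.

21.0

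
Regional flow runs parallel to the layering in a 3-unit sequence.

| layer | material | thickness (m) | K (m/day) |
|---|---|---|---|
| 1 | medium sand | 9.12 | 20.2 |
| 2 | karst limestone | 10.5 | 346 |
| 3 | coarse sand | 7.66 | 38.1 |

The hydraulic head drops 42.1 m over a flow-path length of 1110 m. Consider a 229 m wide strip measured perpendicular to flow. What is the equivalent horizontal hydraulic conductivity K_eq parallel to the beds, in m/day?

151

Flow is parallel to layering, so each bed carries its own Darcy discharge and the transmissivities add.
Σ(K_i·b_i) = 20.2×9.12 + 346×10.5 + 38.1×7.66 = 4109 m²/day.
Total thickness b = 27.28 m, so K_eq = Σ(K_i·b_i)/b = 150.6 m/day.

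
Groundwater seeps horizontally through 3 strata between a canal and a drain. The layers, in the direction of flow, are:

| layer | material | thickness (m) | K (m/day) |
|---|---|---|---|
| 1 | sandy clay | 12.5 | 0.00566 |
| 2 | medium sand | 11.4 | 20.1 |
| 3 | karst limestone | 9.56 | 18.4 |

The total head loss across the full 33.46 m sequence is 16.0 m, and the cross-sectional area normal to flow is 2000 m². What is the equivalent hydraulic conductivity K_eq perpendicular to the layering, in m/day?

Flow is perpendicular to layering, so the layers act in series and the equivalent K is the thickness-weighted harmonic mean.
Total thickness L = 12.5 + 11.4 + 9.56 = 33.46 m.
Σ(b_i/K_i) = 12.5/0.00566 + 11.4/20.1 + 9.56/18.4 = 2210 d.
K_eq = L / Σ(b_i/K_i) = 33.46 / 2210 = 0.01514 m/day.

0.0151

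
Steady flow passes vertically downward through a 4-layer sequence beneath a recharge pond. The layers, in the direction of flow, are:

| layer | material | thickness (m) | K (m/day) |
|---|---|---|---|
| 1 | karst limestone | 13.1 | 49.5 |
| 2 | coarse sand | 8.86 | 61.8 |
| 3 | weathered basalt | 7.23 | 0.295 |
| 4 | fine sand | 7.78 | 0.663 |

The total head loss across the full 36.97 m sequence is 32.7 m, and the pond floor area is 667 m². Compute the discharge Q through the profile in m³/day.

Flow is perpendicular to layering, so the layers act in series and the equivalent K is the thickness-weighted harmonic mean.
Total thickness L = 13.1 + 8.86 + 7.23 + 7.78 = 36.97 m.
Σ(b_i/K_i) = 13.1/49.5 + 8.86/61.8 + 7.23/0.295 + 7.78/0.663 = 36.65 d.
K_eq = L / Σ(b_i/K_i) = 36.97 / 36.65 = 1.009 m/day.
Q = K_eq · A · (Δh/L) = 1.009 × 667 × (32.7/36.97) = 595.1 m³/day.

595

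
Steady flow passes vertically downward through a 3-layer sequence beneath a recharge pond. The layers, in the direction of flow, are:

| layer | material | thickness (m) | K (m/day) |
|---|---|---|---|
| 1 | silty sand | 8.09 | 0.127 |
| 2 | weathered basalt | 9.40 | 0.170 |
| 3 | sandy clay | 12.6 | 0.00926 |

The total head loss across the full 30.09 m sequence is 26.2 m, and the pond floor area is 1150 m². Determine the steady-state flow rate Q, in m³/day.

Flow is perpendicular to layering, so the layers act in series and the equivalent K is the thickness-weighted harmonic mean.
Total thickness L = 8.09 + 9.40 + 12.6 = 30.09 m.
Σ(b_i/K_i) = 8.09/0.127 + 9.40/0.170 + 12.6/0.00926 = 1480 d.
K_eq = L / Σ(b_i/K_i) = 30.09 / 1480 = 0.02034 m/day.
Q = K_eq · A · (Δh/L) = 0.02034 × 1150 × (26.2/30.09) = 20.36 m³/day.

20.4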